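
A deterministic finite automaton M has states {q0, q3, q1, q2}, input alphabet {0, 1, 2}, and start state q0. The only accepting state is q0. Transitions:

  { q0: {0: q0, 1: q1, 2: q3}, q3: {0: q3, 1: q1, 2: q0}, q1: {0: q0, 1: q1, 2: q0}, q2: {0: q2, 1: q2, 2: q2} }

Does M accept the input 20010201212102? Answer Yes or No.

Trace: q0 -2-> q3 -0-> q3 -0-> q3 -1-> q1 -0-> q0 -2-> q3 -0-> q3 -1-> q1 -2-> q0 -1-> q1 -2-> q0 -1-> q1 -0-> q0 -2-> q3
End state q3 is not accepting.

No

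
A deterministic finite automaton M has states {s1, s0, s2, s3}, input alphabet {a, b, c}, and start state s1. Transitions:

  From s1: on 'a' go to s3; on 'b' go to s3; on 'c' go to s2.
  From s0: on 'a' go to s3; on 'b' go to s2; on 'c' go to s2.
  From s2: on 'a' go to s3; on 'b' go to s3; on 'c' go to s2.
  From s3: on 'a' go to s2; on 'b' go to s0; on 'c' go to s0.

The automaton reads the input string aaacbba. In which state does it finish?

s1 → s3 → s2 → s3 → s0 → s2 → s3 → s2

s2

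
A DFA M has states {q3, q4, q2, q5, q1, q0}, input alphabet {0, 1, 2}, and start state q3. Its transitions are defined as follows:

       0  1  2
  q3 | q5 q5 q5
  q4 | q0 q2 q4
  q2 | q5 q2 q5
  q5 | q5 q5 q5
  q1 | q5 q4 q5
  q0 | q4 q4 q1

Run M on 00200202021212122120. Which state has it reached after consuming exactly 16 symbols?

q5

Trace: q3 -0-> q5 -0-> q5 -2-> q5 -0-> q5 -0-> q5 -2-> q5 -0-> q5 -2-> q5 -0-> q5 -2-> q5 -1-> q5 -2-> q5 -1-> q5 -2-> q5 -1-> q5 -2-> q5
After 16 symbols: q5.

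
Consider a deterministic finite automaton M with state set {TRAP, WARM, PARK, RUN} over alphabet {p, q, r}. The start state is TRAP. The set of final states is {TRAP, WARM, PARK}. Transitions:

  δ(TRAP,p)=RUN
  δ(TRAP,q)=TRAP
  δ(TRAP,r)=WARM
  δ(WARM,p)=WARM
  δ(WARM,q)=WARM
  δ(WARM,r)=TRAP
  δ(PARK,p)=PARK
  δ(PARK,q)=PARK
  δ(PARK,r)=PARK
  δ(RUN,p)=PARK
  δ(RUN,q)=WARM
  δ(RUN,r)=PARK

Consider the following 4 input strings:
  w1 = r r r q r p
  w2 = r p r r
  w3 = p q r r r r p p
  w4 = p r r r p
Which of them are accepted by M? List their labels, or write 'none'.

w2, w3, w4

w1: Trace: TRAP -r-> WARM -r-> TRAP -r-> WARM -q-> WARM -r-> TRAP -p-> RUN  → end RUN, rejected
w2: Trace: TRAP -r-> WARM -p-> WARM -r-> TRAP -r-> WARM  → end WARM, accepted
w3: Trace: TRAP -p-> RUN -q-> WARM -r-> TRAP -r-> WARM -r-> TRAP -r-> WARM -p-> WARM -p-> WARM  → end WARM, accepted
w4: Trace: TRAP -p-> RUN -r-> PARK -r-> PARK -r-> PARK -p-> PARK  → end PARK, accepted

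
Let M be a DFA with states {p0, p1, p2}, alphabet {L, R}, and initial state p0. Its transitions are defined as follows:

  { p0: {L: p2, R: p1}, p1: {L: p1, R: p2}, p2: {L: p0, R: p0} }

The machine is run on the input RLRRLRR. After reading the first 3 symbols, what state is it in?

start at p0
read 'R': p0 → p1
read 'L': p1 → p1
read 'R': p1 → p2
After 3 symbols: p2.

p2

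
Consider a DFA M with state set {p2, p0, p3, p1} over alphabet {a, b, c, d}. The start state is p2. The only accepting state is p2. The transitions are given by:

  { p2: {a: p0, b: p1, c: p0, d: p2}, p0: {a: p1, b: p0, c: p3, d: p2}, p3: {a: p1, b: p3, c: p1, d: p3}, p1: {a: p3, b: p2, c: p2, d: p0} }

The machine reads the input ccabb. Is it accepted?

No

p2 → p0 → p3 → p1 → p2 → p1
End state p1 is not accepting.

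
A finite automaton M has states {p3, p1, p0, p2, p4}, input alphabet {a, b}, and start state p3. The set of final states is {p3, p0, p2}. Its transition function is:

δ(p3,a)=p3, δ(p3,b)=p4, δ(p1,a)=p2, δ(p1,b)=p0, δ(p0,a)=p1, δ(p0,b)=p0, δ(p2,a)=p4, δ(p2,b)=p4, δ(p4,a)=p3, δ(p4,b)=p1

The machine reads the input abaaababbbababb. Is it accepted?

Yes

Trace: p3 -a-> p3 -b-> p4 -a-> p3 -a-> p3 -a-> p3 -b-> p4 -a-> p3 -b-> p4 -b-> p1 -b-> p0 -a-> p1 -b-> p0 -a-> p1 -b-> p0 -b-> p0
End state p0 is accepting.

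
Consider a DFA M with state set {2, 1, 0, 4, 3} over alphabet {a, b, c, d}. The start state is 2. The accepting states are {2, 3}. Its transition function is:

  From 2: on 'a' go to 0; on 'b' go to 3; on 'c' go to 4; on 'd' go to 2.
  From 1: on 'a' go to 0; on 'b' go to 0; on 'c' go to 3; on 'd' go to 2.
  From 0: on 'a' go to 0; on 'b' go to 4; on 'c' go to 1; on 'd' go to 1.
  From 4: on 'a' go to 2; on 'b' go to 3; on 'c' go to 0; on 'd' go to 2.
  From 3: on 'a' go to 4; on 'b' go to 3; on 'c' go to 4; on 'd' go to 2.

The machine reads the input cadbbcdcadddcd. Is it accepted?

2 → 4 → 2 → 2 → 3 → 3 → 4 → 2 → 4 → 2 → 2 → 2 → 2 → 4 → 2
End state 2 is accepting.

Yes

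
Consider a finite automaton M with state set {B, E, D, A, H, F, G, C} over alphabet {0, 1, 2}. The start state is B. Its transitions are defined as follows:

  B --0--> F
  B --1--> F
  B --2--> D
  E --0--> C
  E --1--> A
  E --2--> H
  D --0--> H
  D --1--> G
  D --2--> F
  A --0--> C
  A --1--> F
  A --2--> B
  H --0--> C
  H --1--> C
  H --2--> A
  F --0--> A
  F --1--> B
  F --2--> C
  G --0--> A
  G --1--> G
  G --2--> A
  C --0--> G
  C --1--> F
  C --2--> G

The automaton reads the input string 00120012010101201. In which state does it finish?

Trace: B -0-> F -0-> A -1-> F -2-> C -0-> G -0-> A -1-> F -2-> C -0-> G -1-> G -0-> A -1-> F -0-> A -1-> F -2-> C -0-> G -1-> G

G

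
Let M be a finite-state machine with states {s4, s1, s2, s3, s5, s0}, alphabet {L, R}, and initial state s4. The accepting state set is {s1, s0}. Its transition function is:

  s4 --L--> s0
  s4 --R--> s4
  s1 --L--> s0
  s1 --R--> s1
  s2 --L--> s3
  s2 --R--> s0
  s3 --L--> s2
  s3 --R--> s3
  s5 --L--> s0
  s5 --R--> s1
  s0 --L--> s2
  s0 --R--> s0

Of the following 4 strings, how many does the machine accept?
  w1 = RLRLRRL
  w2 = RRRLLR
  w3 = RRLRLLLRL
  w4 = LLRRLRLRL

w1:
  start at s4
  read 'R': s4 → s4
  read 'L': s4 → s0
  read 'R': s0 → s0
  read 'L': s0 → s2
  read 'R': s2 → s0
  read 'R': s0 → s0
  read 'L': s0 → s2
  end s2, rejected
w2:
  start at s4
  read 'R': s4 → s4
  read 'R': s4 → s4
  read 'R': s4 → s4
  read 'L': s4 → s0
  read 'L': s0 → s2
  read 'R': s2 → s0
  end s0, accepted
w3:
  start at s4
  read 'R': s4 → s4
  read 'R': s4 → s4
  read 'L': s4 → s0
  read 'R': s0 → s0
  read 'L': s0 → s2
  read 'L': s2 → s3
  read 'L': s3 → s2
  read 'R': s2 → s0
  read 'L': s0 → s2
  end s2, rejected
w4:
  start at s4
  read 'L': s4 → s0
  read 'L': s0 → s2
  read 'R': s2 → s0
  read 'R': s0 → s0
  read 'L': s0 → s2
  read 'R': s2 → s0
  read 'L': s0 → s2
  read 'R': s2 → s0
  read 'L': s0 → s2
  end s2, rejected

1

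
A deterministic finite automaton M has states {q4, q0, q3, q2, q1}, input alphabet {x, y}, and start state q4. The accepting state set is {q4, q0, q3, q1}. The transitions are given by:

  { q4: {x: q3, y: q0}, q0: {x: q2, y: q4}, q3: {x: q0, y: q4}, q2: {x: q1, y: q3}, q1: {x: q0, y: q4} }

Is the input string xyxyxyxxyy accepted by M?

q4 → q3 → q4 → q3 → q4 → q3 → q4 → q3 → q0 → q4 → q0
End state q0 is accepting.

Yes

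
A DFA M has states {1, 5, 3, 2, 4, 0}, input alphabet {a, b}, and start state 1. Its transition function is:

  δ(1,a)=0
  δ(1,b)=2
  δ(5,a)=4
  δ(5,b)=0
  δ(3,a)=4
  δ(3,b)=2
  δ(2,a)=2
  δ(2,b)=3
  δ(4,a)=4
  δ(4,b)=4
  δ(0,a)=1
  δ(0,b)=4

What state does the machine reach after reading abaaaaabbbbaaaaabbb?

1 → 0 → 4 → 4 → 4 → 4 → 4 → 4 → 4 → 4 → 4 → 4 → 4 → 4 → 4 → 4 → 4 → 4 → 4 → 4

4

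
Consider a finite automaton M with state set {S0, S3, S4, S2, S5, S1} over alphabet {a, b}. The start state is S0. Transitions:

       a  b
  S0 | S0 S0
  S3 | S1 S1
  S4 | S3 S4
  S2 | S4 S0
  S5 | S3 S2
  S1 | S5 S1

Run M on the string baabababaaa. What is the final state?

S0 → S0 → S0 → S0 → S0 → S0 → S0 → S0 → S0 → S0 → S0 → S0

S0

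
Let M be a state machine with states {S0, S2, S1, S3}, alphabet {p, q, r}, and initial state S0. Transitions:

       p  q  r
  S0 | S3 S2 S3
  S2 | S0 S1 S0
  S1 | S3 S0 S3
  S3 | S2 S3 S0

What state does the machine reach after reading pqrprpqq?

Trace: S0 -p-> S3 -q-> S3 -r-> S0 -p-> S3 -r-> S0 -p-> S3 -q-> S3 -q-> S3

S3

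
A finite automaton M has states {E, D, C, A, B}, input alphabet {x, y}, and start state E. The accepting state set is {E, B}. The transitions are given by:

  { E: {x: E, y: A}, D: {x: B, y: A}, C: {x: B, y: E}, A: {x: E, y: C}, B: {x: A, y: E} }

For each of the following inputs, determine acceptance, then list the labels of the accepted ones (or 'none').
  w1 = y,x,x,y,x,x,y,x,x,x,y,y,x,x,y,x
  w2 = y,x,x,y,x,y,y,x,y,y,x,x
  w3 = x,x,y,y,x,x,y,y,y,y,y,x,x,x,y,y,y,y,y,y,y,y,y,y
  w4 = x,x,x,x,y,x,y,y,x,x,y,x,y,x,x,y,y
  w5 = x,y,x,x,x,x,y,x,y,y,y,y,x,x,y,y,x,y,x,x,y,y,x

w1, w2, w5

w1:
  start at E
  read 'y': E → A
  read 'x': A → E
  read 'x': E → E
  read 'y': E → A
  read 'x': A → E
  read 'x': E → E
  read 'y': E → A
  read 'x': A → E
  read 'x': E → E
  read 'x': E → E
  read 'y': E → A
  read 'y': A → C
  read 'x': C → B
  read 'x': B → A
  read 'y': A → C
  read 'x': C → B
  end B, accepted
w2:
  start at E
  read 'y': E → A
  read 'x': A → E
  read 'x': E → E
  read 'y': E → A
  read 'x': A → E
  read 'y': E → A
  read 'y': A → C
  read 'x': C → B
  read 'y': B → E
  read 'y': E → A
  read 'x': A → E
  read 'x': E → E
  end E, accepted
w3:
  start at E
  read 'x': E → E
  read 'x': E → E
  read 'y': E → A
  read 'y': A → C
  read 'x': C → B
  read 'x': B → A
  read 'y': A → C
  read 'y': C → E
  read 'y': E → A
  read 'y': A → C
  read 'y': C → E
  read 'x': E → E
  read 'x': E → E
  read 'x': E → E
  read 'y': E → A
  read 'y': A → C
  read 'y': C → E
  read 'y': E → A
  read 'y': A → C
  read 'y': C → E
  read 'y': E → A
  read 'y': A → C
  read 'y': C → E
  read 'y': E → A
  end A, rejected
w4:
  start at E
  read 'x': E → E
  read 'x': E → E
  read 'x': E → E
  read 'x': E → E
  read 'y': E → A
  read 'x': A → E
  read 'y': E → A
  read 'y': A → C
  read 'x': C → B
  read 'x': B → A
  read 'y': A → C
  read 'x': C → B
  read 'y': B → E
  read 'x': E → E
  read 'x': E → E
  read 'y': E → A
  read 'y': A → C
  end C, rejected
w5:
  start at E
  read 'x': E → E
  read 'y': E → A
  read 'x': A → E
  read 'x': E → E
  read 'x': E → E
  read 'x': E → E
  read 'y': E → A
  read 'x': A → E
  read 'y': E → A
  read 'y': A → C
  read 'y': C → E
  read 'y': E → A
  read 'x': A → E
  read 'x': E → E
  read 'y': E → A
  read 'y': A → C
  read 'x': C → B
  read 'y': B → E
  read 'x': E → E
  read 'x': E → E
  read 'y': E → A
  read 'y': A → C
  read 'x': C → B
  end B, accepted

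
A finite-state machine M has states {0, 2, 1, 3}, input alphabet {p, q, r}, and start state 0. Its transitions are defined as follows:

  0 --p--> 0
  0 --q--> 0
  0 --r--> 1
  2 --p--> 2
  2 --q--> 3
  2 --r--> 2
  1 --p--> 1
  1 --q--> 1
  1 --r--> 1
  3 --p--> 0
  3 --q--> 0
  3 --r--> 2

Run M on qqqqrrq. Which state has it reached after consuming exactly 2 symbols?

0

start at 0
read 'q': 0 → 0
read 'q': 0 → 0
After 2 symbols: 0.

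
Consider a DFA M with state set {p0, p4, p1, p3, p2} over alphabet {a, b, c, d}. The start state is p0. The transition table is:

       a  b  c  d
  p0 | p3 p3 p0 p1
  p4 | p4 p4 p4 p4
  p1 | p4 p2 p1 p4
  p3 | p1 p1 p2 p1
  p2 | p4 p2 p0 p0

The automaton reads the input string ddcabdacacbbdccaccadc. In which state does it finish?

p0 → p1 → p4 → p4 → p4 → p4 → p4 → p4 → p4 → p4 → p4 → p4 → p4 → p4 → p4 → p4 → p4 → p4 → p4 → p4 → p4 → p4

p4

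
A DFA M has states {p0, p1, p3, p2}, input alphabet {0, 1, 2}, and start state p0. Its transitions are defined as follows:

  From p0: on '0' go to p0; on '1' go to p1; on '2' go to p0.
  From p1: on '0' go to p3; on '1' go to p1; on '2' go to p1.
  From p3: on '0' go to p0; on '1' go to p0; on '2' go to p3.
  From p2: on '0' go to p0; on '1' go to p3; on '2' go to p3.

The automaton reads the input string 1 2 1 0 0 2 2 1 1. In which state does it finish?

start at p0
read '1': p0 → p1
read '2': p1 → p1
read '1': p1 → p1
read '0': p1 → p3
read '0': p3 → p0
read '2': p0 → p0
read '2': p0 → p0
read '1': p0 → p1
read '1': p1 → p1

p1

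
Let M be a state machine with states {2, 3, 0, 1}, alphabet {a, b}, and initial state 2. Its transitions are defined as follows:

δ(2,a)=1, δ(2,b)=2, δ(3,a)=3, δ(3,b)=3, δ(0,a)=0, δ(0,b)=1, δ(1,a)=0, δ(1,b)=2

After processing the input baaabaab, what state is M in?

2 → 2 → 1 → 0 → 0 → 1 → 0 → 0 → 1

1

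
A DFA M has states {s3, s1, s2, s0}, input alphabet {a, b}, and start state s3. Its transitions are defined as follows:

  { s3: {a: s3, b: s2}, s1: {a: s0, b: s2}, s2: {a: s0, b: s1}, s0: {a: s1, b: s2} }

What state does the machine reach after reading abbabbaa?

start at s3
read 'a': s3 → s3
read 'b': s3 → s2
read 'b': s2 → s1
read 'a': s1 → s0
read 'b': s0 → s2
read 'b': s2 → s1
read 'a': s1 → s0
read 'a': s0 → s1

s1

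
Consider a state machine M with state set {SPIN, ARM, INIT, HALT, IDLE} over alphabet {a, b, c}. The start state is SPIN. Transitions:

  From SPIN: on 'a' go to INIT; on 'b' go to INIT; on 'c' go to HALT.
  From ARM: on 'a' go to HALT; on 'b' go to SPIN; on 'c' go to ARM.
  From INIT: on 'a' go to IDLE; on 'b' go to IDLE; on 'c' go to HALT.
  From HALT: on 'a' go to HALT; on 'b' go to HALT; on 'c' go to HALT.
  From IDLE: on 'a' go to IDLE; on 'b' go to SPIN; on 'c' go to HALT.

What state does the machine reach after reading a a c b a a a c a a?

HALT

start at SPIN
read 'a': SPIN → INIT
read 'a': INIT → IDLE
read 'c': IDLE → HALT
read 'b': HALT → HALT
read 'a': HALT → HALT
read 'a': HALT → HALT
read 'a': HALT → HALT
read 'c': HALT → HALT
read 'a': HALT → HALT
read 'a': HALT → HALT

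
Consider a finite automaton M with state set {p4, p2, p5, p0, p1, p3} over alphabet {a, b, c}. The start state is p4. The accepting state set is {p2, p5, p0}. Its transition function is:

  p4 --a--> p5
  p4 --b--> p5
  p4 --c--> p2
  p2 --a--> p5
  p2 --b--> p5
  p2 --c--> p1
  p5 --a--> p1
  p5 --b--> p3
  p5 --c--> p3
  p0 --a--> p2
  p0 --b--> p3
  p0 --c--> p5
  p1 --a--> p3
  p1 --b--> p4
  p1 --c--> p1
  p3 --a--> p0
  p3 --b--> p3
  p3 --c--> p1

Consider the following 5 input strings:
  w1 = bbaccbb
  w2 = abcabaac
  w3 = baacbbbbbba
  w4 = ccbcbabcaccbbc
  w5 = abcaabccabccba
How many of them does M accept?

w1: p4 → p5 → p3 → p0 → p5 → p3 → p3 → p3  → end p3, rejected
w2: p4 → p5 → p3 → p1 → p3 → p3 → p0 → p2 → p1  → end p1, rejected
w3: p4 → p5 → p1 → p3 → p1 → p4 → p5 → p3 → p3 → p3 → p3 → p0  → end p0, accepted
w4: p4 → p2 → p1 → p4 → p2 → p5 → p1 → p4 → p2 → p5 → p3 → p1 → p4 → p5 → p3  → end p3, rejected
w5: p4 → p5 → p3 → p1 → p3 → p0 → p3 → p1 → p1 → p3 → p3 → p1 → p1 → p4 → p5  → end p5, accepted

2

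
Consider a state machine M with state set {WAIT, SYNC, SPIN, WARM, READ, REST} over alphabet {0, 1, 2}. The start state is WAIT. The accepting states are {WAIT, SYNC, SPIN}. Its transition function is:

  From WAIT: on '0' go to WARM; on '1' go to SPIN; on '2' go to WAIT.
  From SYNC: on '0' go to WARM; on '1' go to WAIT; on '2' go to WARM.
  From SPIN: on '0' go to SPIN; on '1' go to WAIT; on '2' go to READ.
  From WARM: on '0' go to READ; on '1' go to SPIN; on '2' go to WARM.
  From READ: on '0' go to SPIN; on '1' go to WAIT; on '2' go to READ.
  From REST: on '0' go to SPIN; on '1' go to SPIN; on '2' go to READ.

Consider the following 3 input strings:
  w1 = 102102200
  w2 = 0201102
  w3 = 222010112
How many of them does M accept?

1

w1: WAIT → SPIN → SPIN → READ → WAIT → WARM → WARM → WARM → READ → SPIN  → end SPIN, accepted
w2: WAIT → WARM → WARM → READ → WAIT → SPIN → SPIN → READ  → end READ, rejected
w3: WAIT → WAIT → WAIT → WAIT → WARM → SPIN → SPIN → WAIT → SPIN → READ  → end READ, rejected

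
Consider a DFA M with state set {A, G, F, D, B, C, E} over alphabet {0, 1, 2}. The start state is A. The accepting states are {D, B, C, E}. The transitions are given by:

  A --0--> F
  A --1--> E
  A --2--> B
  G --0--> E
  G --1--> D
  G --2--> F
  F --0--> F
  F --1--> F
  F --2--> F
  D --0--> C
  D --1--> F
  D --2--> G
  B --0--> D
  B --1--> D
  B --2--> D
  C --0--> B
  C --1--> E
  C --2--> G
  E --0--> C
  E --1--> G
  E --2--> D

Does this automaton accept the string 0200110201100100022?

Trace: A -0-> F -2-> F -0-> F -0-> F -1-> F -1-> F -0-> F -2-> F -0-> F -1-> F -1-> F -0-> F -0-> F -1-> F -0-> F -0-> F -0-> F -2-> F -2-> F
End state F is not accepting.

No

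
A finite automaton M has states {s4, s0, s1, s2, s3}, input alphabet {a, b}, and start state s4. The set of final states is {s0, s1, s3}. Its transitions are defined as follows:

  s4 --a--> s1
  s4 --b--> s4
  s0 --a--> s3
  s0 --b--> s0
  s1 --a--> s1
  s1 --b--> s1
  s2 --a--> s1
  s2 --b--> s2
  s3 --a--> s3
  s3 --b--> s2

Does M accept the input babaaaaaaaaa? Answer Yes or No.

s4 → s4 → s1 → s1 → s1 → s1 → s1 → s1 → s1 → s1 → s1 → s1 → s1
End state s1 is accepting.

Yes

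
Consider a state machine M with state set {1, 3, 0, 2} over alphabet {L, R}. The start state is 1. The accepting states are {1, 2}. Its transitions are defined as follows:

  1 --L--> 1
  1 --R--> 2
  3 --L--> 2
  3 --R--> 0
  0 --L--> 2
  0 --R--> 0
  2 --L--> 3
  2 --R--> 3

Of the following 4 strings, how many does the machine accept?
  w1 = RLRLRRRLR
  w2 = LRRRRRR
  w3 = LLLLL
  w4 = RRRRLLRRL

2

w1: 1 → 2 → 3 → 0 → 2 → 3 → 0 → 0 → 2 → 3  → end 3, rejected
w2: 1 → 1 → 2 → 3 → 0 → 0 → 0 → 0  → end 0, rejected
w3: 1 → 1 → 1 → 1 → 1 → 1  → end 1, accepted
w4: 1 → 2 → 3 → 0 → 0 → 2 → 3 → 0 → 0 → 2  → end 2, accepted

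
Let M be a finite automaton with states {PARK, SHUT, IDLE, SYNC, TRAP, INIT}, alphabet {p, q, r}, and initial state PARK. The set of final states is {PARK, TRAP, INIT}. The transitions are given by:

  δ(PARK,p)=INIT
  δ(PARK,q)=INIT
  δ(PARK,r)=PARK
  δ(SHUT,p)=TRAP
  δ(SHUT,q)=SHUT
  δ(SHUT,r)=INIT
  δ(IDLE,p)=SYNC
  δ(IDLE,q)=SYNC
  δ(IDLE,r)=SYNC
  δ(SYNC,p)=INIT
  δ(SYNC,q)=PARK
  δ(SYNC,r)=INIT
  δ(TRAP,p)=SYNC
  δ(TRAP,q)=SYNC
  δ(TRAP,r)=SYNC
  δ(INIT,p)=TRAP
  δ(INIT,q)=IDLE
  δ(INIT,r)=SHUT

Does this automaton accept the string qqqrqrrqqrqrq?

Yes

PARK → INIT → IDLE → SYNC → INIT → IDLE → SYNC → INIT → IDLE → SYNC → INIT → IDLE → SYNC → PARK
End state PARK is accepting.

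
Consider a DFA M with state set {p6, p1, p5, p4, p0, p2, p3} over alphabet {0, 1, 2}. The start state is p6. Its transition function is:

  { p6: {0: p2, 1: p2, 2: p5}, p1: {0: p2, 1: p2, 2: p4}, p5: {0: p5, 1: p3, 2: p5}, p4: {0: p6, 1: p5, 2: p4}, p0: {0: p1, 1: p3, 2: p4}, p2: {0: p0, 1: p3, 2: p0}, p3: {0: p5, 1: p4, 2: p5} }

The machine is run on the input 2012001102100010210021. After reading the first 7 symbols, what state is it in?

p3

Trace: p6 -2-> p5 -0-> p5 -1-> p3 -2-> p5 -0-> p5 -0-> p5 -1-> p3
After 7 symbols: p3.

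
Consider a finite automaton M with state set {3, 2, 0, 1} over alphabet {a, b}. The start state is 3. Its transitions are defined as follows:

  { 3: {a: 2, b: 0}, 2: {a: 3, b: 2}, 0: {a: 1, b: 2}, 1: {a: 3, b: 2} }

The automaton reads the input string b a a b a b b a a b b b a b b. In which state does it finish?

3 → 0 → 1 → 3 → 0 → 1 → 2 → 2 → 3 → 2 → 2 → 2 → 2 → 3 → 0 → 2

2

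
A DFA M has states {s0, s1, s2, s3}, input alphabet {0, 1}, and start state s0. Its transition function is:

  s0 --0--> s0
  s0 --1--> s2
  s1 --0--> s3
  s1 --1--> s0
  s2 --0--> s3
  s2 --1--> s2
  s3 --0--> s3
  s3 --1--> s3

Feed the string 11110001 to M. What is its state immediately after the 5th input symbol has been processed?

s3

start at s0
read '1': s0 → s2
read '1': s2 → s2
read '1': s2 → s2
read '1': s2 → s2
read '0': s2 → s3
After 5 symbols: s3.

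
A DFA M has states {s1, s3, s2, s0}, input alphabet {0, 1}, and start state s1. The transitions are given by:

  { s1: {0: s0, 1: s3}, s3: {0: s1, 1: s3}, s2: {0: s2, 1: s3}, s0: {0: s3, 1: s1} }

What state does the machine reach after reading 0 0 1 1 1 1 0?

s1

start at s1
read '0': s1 → s0
read '0': s0 → s3
read '1': s3 → s3
read '1': s3 → s3
read '1': s3 → s3
read '1': s3 → s3
read '0': s3 → s1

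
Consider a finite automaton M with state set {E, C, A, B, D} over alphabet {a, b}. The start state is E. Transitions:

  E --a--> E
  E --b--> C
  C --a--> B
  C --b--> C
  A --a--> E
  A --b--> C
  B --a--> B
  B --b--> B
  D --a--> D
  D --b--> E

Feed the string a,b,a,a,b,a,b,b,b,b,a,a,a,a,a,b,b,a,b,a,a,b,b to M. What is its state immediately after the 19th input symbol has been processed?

start at E
read 'a': E → E
read 'b': E → C
read 'a': C → B
read 'a': B → B
read 'b': B → B
read 'a': B → B
read 'b': B → B
read 'b': B → B
read 'b': B → B
read 'b': B → B
read 'a': B → B
read 'a': B → B
read 'a': B → B
read 'a': B → B
read 'a': B → B
read 'b': B → B
read 'b': B → B
read 'a': B → B
read 'b': B → B
After 19 symbols: B.

B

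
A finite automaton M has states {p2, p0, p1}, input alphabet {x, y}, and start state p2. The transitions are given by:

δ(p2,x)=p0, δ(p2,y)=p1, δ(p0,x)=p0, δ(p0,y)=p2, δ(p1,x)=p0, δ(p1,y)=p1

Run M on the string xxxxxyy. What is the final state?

p2 → p0 → p0 → p0 → p0 → p0 → p2 → p1

p1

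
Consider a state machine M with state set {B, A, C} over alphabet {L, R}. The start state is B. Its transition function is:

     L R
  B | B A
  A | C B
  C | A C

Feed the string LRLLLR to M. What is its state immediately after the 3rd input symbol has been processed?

C

B → B → A → C
After 3 symbols: C.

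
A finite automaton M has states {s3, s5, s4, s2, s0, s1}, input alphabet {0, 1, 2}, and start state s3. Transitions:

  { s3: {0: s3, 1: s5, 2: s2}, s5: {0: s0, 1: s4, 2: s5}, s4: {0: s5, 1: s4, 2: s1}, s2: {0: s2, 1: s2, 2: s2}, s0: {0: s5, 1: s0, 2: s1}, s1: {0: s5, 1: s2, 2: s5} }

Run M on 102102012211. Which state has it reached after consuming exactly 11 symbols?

s3 → s5 → s0 → s1 → s2 → s2 → s2 → s2 → s2 → s2 → s2 → s2
After 11 symbols: s2.

s2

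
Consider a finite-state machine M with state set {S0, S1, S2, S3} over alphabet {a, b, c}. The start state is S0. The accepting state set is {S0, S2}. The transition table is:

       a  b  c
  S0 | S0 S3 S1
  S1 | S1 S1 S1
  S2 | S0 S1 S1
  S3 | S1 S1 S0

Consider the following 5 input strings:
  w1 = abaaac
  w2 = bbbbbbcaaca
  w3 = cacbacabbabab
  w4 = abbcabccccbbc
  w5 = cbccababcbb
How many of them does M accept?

w1:
  start at S0
  read 'a': S0 → S0
  read 'b': S0 → S3
  read 'a': S3 → S1
  read 'a': S1 → S1
  read 'a': S1 → S1
  read 'c': S1 → S1
  end S1, rejected
w2:
  start at S0
  read 'b': S0 → S3
  read 'b': S3 → S1
  read 'b': S1 → S1
  read 'b': S1 → S1
  read 'b': S1 → S1
  read 'b': S1 → S1
  read 'c': S1 → S1
  read 'a': S1 → S1
  read 'a': S1 → S1
  read 'c': S1 → S1
  read 'a': S1 → S1
  end S1, rejected
w3:
  start at S0
  read 'c': S0 → S1
  read 'a': S1 → S1
  read 'c': S1 → S1
  read 'b': S1 → S1
  read 'a': S1 → S1
  read 'c': S1 → S1
  read 'a': S1 → S1
  read 'b': S1 → S1
  read 'b': S1 → S1
  read 'a': S1 → S1
  read 'b': S1 → S1
  read 'a': S1 → S1
  read 'b': S1 → S1
  end S1, rejected
w4:
  start at S0
  read 'a': S0 → S0
  read 'b': S0 → S3
  read 'b': S3 → S1
  read 'c': S1 → S1
  read 'a': S1 → S1
  read 'b': S1 → S1
  read 'c': S1 → S1
  read 'c': S1 → S1
  read 'c': S1 → S1
  read 'c': S1 → S1
  read 'b': S1 → S1
  read 'b': S1 → S1
  read 'c': S1 → S1
  end S1, rejected
w5:
  start at S0
  read 'c': S0 → S1
  read 'b': S1 → S1
  read 'c': S1 → S1
  read 'c': S1 → S1
  read 'a': S1 → S1
  read 'b': S1 → S1
  read 'a': S1 → S1
  read 'b': S1 → S1
  read 'c': S1 → S1
  read 'b': S1 → S1
  read 'b': S1 → S1
  end S1, rejected

0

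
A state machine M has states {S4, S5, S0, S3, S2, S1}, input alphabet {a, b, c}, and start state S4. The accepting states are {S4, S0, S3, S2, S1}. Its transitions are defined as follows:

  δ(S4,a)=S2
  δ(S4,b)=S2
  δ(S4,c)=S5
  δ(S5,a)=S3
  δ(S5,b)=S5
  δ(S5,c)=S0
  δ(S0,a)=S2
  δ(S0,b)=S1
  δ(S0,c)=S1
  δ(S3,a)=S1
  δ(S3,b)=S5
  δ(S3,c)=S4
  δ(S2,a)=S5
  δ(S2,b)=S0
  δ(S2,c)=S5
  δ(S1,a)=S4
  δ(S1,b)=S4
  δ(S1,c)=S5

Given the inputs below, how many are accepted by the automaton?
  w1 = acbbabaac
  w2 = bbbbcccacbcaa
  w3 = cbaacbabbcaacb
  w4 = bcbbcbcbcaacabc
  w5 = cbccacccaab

w1: Trace: S4 -a-> S2 -c-> S5 -b-> S5 -b-> S5 -a-> S3 -b-> S5 -a-> S3 -a-> S1 -c-> S5  → end S5, rejected
w2: Trace: S4 -b-> S2 -b-> S0 -b-> S1 -b-> S4 -c-> S5 -c-> S0 -c-> S1 -a-> S4 -c-> S5 -b-> S5 -c-> S0 -a-> S2 -a-> S5  → end S5, rejected
w3: Trace: S4 -c-> S5 -b-> S5 -a-> S3 -a-> S1 -c-> S5 -b-> S5 -a-> S3 -b-> S5 -b-> S5 -c-> S0 -a-> S2 -a-> S5 -c-> S0 -b-> S1  → end S1, accepted
w4: Trace: S4 -b-> S2 -c-> S5 -b-> S5 -b-> S5 -c-> S0 -b-> S1 -c-> S5 -b-> S5 -c-> S0 -a-> S2 -a-> S5 -c-> S0 -a-> S2 -b-> S0 -c-> S1  → end S1, accepted
w5: Trace: S4 -c-> S5 -b-> S5 -c-> S0 -c-> S1 -a-> S4 -c-> S5 -c-> S0 -c-> S1 -a-> S4 -a-> S2 -b-> S0  → end S0, accepted

3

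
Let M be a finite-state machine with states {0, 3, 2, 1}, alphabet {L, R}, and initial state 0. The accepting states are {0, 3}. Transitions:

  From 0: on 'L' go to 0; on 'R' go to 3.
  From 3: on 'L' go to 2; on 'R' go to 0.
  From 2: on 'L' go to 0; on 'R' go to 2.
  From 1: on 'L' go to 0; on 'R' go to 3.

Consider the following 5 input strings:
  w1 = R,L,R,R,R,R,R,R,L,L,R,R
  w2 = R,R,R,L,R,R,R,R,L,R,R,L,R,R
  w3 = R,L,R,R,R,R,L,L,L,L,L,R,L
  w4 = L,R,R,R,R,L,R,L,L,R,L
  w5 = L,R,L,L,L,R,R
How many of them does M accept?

w1: 0 → 3 → 2 → 2 → 2 → 2 → 2 → 2 → 2 → 0 → 0 → 3 → 0  → end 0, accepted
w2: 0 → 3 → 0 → 3 → 2 → 2 → 2 → 2 → 2 → 0 → 3 → 0 → 0 → 3 → 0  → end 0, accepted
w3: 0 → 3 → 2 → 2 → 2 → 2 → 2 → 0 → 0 → 0 → 0 → 0 → 3 → 2  → end 2, rejected
w4: 0 → 0 → 3 → 0 → 3 → 0 → 0 → 3 → 2 → 0 → 3 → 2  → end 2, rejected
w5: 0 → 0 → 3 → 2 → 0 → 0 → 3 → 0  → end 0, accepted

3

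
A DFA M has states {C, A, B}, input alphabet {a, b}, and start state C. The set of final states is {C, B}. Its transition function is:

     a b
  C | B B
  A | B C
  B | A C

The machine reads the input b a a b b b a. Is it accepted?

Yes

start at C
read 'b': C → B
read 'a': B → A
read 'a': A → B
read 'b': B → C
read 'b': C → B
read 'b': B → C
read 'a': C → B
End state B is accepting.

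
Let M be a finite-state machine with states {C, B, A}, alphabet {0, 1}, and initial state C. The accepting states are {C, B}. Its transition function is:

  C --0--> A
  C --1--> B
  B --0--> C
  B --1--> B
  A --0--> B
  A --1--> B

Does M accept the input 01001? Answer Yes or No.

start at C
read '0': C → A
read '1': A → B
read '0': B → C
read '0': C → A
read '1': A → B
End state B is accepting.

Yes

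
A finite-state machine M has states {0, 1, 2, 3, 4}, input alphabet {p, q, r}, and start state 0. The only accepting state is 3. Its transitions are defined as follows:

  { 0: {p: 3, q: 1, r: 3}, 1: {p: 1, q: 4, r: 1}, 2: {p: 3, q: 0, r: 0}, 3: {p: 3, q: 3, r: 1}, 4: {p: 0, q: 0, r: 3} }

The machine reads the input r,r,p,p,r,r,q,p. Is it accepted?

start at 0
read 'r': 0 → 3
read 'r': 3 → 1
read 'p': 1 → 1
read 'p': 1 → 1
read 'r': 1 → 1
read 'r': 1 → 1
read 'q': 1 → 4
read 'p': 4 → 0
End state 0 is not accepting.

No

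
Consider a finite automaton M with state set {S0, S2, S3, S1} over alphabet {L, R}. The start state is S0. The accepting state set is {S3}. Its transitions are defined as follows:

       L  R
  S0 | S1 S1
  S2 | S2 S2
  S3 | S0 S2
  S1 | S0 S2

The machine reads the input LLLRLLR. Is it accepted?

No

start at S0
read 'L': S0 → S1
read 'L': S1 → S0
read 'L': S0 → S1
read 'R': S1 → S2
read 'L': S2 → S2
read 'L': S2 → S2
read 'R': S2 → S2
End state S2 is not accepting.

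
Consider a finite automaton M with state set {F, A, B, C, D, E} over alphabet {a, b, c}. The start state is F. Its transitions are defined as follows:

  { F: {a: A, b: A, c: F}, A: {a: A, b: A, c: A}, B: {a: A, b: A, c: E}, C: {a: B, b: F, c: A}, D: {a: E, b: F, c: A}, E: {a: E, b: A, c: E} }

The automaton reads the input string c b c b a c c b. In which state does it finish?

A

Trace: F -c-> F -b-> A -c-> A -b-> A -a-> A -c-> A -c-> A -b-> A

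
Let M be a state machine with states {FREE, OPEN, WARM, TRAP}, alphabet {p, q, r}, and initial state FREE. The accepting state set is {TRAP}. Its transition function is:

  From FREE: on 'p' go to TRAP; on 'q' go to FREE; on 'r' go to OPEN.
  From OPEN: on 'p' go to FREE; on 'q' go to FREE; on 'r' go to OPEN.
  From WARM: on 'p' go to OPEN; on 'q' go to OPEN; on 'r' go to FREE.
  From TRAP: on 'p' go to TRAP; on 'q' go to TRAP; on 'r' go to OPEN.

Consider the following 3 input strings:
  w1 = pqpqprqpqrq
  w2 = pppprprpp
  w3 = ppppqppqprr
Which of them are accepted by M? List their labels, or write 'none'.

w1: FREE → TRAP → TRAP → TRAP → TRAP → TRAP → OPEN → FREE → TRAP → TRAP → OPEN → FREE  → end FREE, rejected
w2: FREE → TRAP → TRAP → TRAP → TRAP → OPEN → FREE → OPEN → FREE → TRAP  → end TRAP, accepted
w3: FREE → TRAP → TRAP → TRAP → TRAP → TRAP → TRAP → TRAP → TRAP → TRAP → OPEN → OPEN  → end OPEN, rejected

w2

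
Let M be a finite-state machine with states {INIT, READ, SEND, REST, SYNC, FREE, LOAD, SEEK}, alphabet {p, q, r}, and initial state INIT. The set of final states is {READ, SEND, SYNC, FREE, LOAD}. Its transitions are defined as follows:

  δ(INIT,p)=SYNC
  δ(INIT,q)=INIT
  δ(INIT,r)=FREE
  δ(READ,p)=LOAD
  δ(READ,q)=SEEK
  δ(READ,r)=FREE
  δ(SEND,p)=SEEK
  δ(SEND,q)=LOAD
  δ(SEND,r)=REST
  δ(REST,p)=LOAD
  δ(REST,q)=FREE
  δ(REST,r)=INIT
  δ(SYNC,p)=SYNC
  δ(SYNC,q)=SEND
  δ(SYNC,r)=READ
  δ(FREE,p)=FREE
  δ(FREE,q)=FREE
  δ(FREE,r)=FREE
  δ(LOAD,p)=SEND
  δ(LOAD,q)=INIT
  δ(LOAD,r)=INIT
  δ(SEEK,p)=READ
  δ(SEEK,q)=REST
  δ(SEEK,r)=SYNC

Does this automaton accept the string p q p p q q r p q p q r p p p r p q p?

Yes

INIT → SYNC → SEND → SEEK → READ → SEEK → REST → INIT → SYNC → SEND → SEEK → REST → INIT → SYNC → SYNC → SYNC → READ → LOAD → INIT → SYNC
End state SYNC is accepting.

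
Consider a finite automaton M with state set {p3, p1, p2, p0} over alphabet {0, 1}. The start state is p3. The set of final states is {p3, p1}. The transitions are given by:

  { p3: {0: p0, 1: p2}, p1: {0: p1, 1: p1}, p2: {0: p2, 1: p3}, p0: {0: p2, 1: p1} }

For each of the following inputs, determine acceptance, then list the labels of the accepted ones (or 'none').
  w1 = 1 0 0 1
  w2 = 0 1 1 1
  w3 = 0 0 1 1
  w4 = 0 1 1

w1: Trace: p3 -1-> p2 -0-> p2 -0-> p2 -1-> p3  → end p3, accepted
w2: Trace: p3 -0-> p0 -1-> p1 -1-> p1 -1-> p1  → end p1, accepted
w3: Trace: p3 -0-> p0 -0-> p2 -1-> p3 -1-> p2  → end p2, rejected
w4: Trace: p3 -0-> p0 -1-> p1 -1-> p1  → end p1, accepted

w1, w2, w4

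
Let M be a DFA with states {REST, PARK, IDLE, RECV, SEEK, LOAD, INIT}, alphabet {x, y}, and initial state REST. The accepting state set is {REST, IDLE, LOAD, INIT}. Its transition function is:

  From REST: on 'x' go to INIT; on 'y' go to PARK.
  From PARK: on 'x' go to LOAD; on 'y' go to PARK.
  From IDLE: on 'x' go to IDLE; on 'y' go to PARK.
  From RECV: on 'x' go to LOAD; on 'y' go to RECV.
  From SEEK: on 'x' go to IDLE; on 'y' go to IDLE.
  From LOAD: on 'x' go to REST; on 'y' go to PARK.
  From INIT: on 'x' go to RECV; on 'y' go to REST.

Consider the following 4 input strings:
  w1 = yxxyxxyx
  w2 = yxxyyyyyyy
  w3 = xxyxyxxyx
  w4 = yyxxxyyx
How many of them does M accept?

w1:
  start at REST
  read 'y': REST → PARK
  read 'x': PARK → LOAD
  read 'x': LOAD → REST
  read 'y': REST → PARK
  read 'x': PARK → LOAD
  read 'x': LOAD → REST
  read 'y': REST → PARK
  read 'x': PARK → LOAD
  end LOAD, accepted
w2:
  start at REST
  read 'y': REST → PARK
  read 'x': PARK → LOAD
  read 'x': LOAD → REST
  read 'y': REST → PARK
  read 'y': PARK → PARK
  read 'y': PARK → PARK
  read 'y': PARK → PARK
  read 'y': PARK → PARK
  read 'y': PARK → PARK
  read 'y': PARK → PARK
  end PARK, rejected
w3:
  start at REST
  read 'x': REST → INIT
  read 'x': INIT → RECV
  read 'y': RECV → RECV
  read 'x': RECV → LOAD
  read 'y': LOAD → PARK
  read 'x': PARK → LOAD
  read 'x': LOAD → REST
  read 'y': REST → PARK
  read 'x': PARK → LOAD
  end LOAD, accepted
w4:
  start at REST
  read 'y': REST → PARK
  read 'y': PARK → PARK
  read 'x': PARK → LOAD
  read 'x': LOAD → REST
  read 'x': REST → INIT
  read 'y': INIT → REST
  read 'y': REST → PARK
  read 'x': PARK → LOAD
  end LOAD, accepted

3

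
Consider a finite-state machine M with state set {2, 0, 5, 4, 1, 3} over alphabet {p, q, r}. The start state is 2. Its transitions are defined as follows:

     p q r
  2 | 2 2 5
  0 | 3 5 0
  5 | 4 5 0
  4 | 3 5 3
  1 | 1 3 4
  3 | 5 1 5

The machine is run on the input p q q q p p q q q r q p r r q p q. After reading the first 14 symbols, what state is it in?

5

Trace: 2 -p-> 2 -q-> 2 -q-> 2 -q-> 2 -p-> 2 -p-> 2 -q-> 2 -q-> 2 -q-> 2 -r-> 5 -q-> 5 -p-> 4 -r-> 3 -r-> 5
After 14 symbols: 5.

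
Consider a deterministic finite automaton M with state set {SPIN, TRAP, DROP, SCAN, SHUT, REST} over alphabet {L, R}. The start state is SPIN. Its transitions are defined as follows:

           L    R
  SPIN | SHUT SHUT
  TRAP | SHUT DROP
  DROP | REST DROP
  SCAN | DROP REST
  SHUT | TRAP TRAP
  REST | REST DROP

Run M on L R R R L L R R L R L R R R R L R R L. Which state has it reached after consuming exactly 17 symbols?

SPIN → SHUT → TRAP → DROP → DROP → REST → REST → DROP → DROP → REST → DROP → REST → DROP → DROP → DROP → DROP → REST → DROP
After 17 symbols: DROP.

DROP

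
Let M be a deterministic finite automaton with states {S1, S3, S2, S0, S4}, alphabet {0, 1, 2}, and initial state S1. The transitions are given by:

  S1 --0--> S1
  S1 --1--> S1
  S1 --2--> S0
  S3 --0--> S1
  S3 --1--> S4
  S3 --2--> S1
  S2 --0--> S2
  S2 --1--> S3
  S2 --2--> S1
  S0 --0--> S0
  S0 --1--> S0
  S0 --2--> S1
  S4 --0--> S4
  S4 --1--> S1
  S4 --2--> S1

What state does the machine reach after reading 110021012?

Trace: S1 -1-> S1 -1-> S1 -0-> S1 -0-> S1 -2-> S0 -1-> S0 -0-> S0 -1-> S0 -2-> S1

S1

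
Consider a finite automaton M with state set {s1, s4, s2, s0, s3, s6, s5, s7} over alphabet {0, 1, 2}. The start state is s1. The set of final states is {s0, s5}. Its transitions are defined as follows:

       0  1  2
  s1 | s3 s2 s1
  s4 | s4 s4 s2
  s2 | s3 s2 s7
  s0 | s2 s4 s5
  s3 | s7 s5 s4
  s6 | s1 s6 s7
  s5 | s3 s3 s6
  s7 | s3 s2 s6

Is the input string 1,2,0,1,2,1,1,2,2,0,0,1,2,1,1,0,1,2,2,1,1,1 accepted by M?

No

start at s1
read '1': s1 → s2
read '2': s2 → s7
read '0': s7 → s3
read '1': s3 → s5
read '2': s5 → s6
read '1': s6 → s6
read '1': s6 → s6
read '2': s6 → s7
read '2': s7 → s6
read '0': s6 → s1
read '0': s1 → s3
read '1': s3 → s5
read '2': s5 → s6
read '1': s6 → s6
read '1': s6 → s6
read '0': s6 → s1
read '1': s1 → s2
read '2': s2 → s7
read '2': s7 → s6
read '1': s6 → s6
read '1': s6 → s6
read '1': s6 → s6
End state s6 is not accepting.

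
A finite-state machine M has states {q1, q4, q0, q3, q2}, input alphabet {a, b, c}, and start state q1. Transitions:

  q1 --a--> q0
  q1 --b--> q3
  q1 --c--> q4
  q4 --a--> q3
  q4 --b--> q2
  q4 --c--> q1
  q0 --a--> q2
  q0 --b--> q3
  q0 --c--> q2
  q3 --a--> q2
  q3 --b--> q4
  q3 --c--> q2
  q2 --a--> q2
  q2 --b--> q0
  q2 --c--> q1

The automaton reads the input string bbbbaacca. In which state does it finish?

Trace: q1 -b-> q3 -b-> q4 -b-> q2 -b-> q0 -a-> q2 -a-> q2 -c-> q1 -c-> q4 -a-> q3

q3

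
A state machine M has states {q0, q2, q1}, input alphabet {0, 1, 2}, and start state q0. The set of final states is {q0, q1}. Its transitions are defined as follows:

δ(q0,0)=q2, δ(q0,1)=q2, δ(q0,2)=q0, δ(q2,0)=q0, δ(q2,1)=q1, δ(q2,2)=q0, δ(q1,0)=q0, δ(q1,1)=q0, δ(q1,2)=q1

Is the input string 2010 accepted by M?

Yes

q0 → q0 → q2 → q1 → q0
End state q0 is accepting.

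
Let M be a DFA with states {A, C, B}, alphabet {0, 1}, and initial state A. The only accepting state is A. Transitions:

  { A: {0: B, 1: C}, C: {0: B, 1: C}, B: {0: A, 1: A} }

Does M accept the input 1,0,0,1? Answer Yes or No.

No

Trace: A -1-> C -0-> B -0-> A -1-> C
End state C is not accepting.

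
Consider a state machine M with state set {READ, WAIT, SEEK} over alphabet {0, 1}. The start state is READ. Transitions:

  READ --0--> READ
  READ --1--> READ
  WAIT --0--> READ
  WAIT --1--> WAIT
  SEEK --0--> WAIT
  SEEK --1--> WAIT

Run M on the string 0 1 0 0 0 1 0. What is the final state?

READ → READ → READ → READ → READ → READ → READ → READ

READ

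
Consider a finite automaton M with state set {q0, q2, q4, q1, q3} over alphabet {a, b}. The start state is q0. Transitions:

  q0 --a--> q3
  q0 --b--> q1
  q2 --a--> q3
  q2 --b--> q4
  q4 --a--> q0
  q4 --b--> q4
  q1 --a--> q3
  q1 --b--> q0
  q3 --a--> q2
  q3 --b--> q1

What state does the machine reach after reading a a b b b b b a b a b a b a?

q0 → q3 → q2 → q4 → q4 → q4 → q4 → q4 → q0 → q1 → q3 → q1 → q3 → q1 → q3

q3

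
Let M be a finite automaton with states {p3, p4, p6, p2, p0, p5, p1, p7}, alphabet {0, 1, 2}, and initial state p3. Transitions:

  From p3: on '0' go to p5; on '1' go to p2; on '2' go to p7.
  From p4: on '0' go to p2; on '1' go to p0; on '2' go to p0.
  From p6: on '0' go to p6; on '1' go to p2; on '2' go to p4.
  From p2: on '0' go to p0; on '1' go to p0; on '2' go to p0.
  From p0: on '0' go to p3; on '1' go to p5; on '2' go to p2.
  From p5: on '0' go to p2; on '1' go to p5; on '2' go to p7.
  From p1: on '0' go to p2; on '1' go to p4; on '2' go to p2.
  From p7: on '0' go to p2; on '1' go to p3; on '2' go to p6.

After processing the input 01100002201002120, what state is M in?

p2

start at p3
read '0': p3 → p5
read '1': p5 → p5
read '1': p5 → p5
read '0': p5 → p2
read '0': p2 → p0
read '0': p0 → p3
read '0': p3 → p5
read '2': p5 → p7
read '2': p7 → p6
read '0': p6 → p6
read '1': p6 → p2
read '0': p2 → p0
read '0': p0 → p3
read '2': p3 → p7
read '1': p7 → p3
read '2': p3 → p7
read '0': p7 → p2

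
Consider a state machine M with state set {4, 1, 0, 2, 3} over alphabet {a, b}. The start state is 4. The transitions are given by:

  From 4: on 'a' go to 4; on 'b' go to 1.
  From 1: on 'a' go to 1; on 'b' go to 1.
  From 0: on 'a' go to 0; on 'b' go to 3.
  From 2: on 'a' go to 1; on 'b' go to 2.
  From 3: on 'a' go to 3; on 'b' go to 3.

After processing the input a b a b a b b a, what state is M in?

1

start at 4
read 'a': 4 → 4
read 'b': 4 → 1
read 'a': 1 → 1
read 'b': 1 → 1
read 'a': 1 → 1
read 'b': 1 → 1
read 'b': 1 → 1
read 'a': 1 → 1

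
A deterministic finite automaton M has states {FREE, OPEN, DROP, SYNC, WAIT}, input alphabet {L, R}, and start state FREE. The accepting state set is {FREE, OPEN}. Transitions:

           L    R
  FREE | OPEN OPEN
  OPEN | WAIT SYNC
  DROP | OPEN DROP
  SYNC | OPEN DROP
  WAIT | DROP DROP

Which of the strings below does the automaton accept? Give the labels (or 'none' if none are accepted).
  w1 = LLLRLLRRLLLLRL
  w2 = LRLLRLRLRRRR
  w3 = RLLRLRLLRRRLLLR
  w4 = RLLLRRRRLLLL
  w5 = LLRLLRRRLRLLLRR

w1, w4

w1: Trace: FREE -L-> OPEN -L-> WAIT -L-> DROP -R-> DROP -L-> OPEN -L-> WAIT -R-> DROP -R-> DROP -L-> OPEN -L-> WAIT -L-> DROP -L-> OPEN -R-> SYNC -L-> OPEN  → end OPEN, accepted
w2: Trace: FREE -L-> OPEN -R-> SYNC -L-> OPEN -L-> WAIT -R-> DROP -L-> OPEN -R-> SYNC -L-> OPEN -R-> SYNC -R-> DROP -R-> DROP -R-> DROP  → end DROP, rejected
w3: Trace: FREE -R-> OPEN -L-> WAIT -L-> DROP -R-> DROP -L-> OPEN -R-> SYNC -L-> OPEN -L-> WAIT -R-> DROP -R-> DROP -R-> DROP -L-> OPEN -L-> WAIT -L-> DROP -R-> DROP  → end DROP, rejected
w4: Trace: FREE -R-> OPEN -L-> WAIT -L-> DROP -L-> OPEN -R-> SYNC -R-> DROP -R-> DROP -R-> DROP -L-> OPEN -L-> WAIT -L-> DROP -L-> OPEN  → end OPEN, accepted
w5: Trace: FREE -L-> OPEN -L-> WAIT -R-> DROP -L-> OPEN -L-> WAIT -R-> DROP -R-> DROP -R-> DROP -L-> OPEN -R-> SYNC -L-> OPEN -L-> WAIT -L-> DROP -R-> DROP -R-> DROP  → end DROP, rejected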